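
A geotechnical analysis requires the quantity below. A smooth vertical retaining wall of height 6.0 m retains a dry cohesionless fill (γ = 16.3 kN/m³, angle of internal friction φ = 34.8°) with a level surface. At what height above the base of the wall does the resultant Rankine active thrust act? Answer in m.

2.00 m

K_a = 0.2733.
The pressure distribution is triangular, so the resultant acts at H/3 above the base = 6.0/3 = 2.000 m.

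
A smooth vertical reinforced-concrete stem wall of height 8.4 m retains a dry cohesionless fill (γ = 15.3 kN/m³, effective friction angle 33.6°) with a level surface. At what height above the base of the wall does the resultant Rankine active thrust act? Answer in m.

2.80 m

K_a = 0.2875.
The pressure distribution is triangular, so the resultant acts at H/3 above the base = 8.4/3 = 2.800 m.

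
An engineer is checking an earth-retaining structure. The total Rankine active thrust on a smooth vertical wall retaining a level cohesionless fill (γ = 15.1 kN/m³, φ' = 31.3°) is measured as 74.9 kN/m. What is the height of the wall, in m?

K_a = 0.3162. P_a = ½ K_a γ H² ⇒ H = √(2P_a/(K_a γ)).
H = √(2×74.9/(0.3162×15.1)) = 5.601 m.

5.60 m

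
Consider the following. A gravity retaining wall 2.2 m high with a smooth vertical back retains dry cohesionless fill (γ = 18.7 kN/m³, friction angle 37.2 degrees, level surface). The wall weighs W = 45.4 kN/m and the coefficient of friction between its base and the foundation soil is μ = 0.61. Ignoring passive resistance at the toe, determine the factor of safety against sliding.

2.48

K_a = tan²(45° − 37.2°/2) = 0.2464.
P_a = ½K_aγH² = 0.5×0.2464×18.7×2.2² = 11.15 kN/m, acting at H/3 = 0.7333 m above the base.
FS_sliding = μW / P_a = 0.61×45.4 / 11.15 = 2.483.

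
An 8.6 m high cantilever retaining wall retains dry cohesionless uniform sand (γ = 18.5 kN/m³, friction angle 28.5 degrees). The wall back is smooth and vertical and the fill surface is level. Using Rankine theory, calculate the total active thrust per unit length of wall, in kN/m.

K_a = tan²(45° − φ/2) = 0.3540.
P_a = ½ K_a γ H² = 0.5 × 0.3540 × 18.5 × 8.6² = 242.1 kN/m.

242 kN/m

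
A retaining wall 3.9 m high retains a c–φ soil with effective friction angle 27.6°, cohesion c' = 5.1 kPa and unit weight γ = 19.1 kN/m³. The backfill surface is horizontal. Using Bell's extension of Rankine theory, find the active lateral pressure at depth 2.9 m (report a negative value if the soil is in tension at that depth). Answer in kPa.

14.1 kPa

K_a = (1 − sin φ)/(1 + sin φ) = 0.3668.
σ_a = K_a γ z − 2c√K_a = 0.3668×19.1×2.9 − 2×5.1×0.6056 = 14.14 kPa.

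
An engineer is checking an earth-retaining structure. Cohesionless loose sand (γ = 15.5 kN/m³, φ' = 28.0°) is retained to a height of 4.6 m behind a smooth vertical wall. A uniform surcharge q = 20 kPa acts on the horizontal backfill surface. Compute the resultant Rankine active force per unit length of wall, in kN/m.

92.4 kN/m

K_a = tan²(45° − φ/2) = 0.3610.
Soil triangle: ½ K_a γ H² = 0.5×0.3610×15.5×4.6² = 59.21 kN/m.
Surcharge rectangle: K_a q H = 0.3610×20×4.6 = 33.22 kN/m.
Total = 59.21 + 33.22 = 92.42 kN/m.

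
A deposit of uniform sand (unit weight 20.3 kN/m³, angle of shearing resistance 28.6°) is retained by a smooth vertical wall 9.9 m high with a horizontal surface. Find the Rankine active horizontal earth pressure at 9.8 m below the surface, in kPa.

K_a = (1 − sin φ)/(1 + sin φ) = 0.3525.
σ_h = K_a γ z = 0.3525 × 20.3 × 9.8 = 70.14 kPa.

70.1 kPa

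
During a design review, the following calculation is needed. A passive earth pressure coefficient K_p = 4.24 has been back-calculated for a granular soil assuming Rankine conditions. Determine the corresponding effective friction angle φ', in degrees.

K_p = (1+sin φ)/(1−sin φ) ⇒ sin φ = (K_p − 1)/(K_p + 1) = 0.6183.
φ = arcsin(0.6183) = 38.19°.

38.2°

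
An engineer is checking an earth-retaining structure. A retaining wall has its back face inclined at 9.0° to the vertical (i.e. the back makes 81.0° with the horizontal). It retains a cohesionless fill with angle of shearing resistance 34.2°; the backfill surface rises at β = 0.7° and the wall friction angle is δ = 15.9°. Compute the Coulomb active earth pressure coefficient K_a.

K_a = sin²(α+φ) / [sin²α · sin(α−δ) · (1 + √{sin(φ+δ)sin(φ−β) / (sin(α−δ)sin(α+β))})²].
With α = 81.0°, φ = 34.2°, δ = 15.9°, β = 0.7°: K_a = 0.3252.

0.325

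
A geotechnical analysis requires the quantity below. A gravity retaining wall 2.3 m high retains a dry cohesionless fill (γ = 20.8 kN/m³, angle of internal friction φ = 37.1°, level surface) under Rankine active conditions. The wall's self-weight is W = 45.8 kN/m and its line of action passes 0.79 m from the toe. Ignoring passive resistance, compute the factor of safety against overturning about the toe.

3.47

K_a = tan²(45° − 37.1°/2) = 0.2475.
P_a = ½K_aγH² = 0.5×0.2475×20.8×2.3² = 13.62 kN/m, acting at H/3 = 0.7667 m above the base.
Overturning moment M_o = P_a × H/3 = 13.62 × 0.7667 = 10.44.
Resisting moment M_r = W × 0.79 = 45.8 × 0.79 = 36.18.
FS_overturning = M_r/M_o = 36.18/10.44 = 3.466.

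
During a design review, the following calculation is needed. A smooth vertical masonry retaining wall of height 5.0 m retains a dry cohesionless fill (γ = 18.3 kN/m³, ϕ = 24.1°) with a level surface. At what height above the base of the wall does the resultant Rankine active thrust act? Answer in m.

K_a = 0.4201.
The pressure distribution is triangular, so the resultant acts at H/3 above the base = 5.0/3 = 1.667 m.

1.67 m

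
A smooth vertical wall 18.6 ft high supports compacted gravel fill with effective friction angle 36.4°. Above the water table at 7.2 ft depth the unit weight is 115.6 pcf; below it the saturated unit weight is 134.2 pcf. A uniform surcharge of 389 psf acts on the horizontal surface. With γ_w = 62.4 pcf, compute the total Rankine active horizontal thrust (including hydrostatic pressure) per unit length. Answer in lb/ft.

K_a = tan²(45° − φ/2) = 0.2552.
γ' = 134.2 − 62.4 = 71.80 pcf. h₂ = H − d_w = 11.4 ft.
σ'_h: at surface K_a·q = 99.26; at WT K_a(q+γd_w) = 311.6; at base K_a(q+γd_w+γ'h₂) = 520.5 psf.
P₁ = ½(99.26+311.6)×7.2 = 1479; P₂ = ½(311.6+520.5)×11.4 = 4743; P_w = ½γ_w h₂² = 4055.
Total = 1479+4743+4055 = 10280 lb/ft.

10300 lb/ft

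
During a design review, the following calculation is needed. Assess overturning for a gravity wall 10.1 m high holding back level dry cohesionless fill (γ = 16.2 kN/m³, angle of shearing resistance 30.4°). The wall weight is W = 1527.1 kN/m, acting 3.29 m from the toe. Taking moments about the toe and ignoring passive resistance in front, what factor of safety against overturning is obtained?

5.51

K_a = tan²(45° − 30.4°/2) = 0.3280.
P_a = ½K_aγH² = 0.5×0.3280×16.2×10.1² = 271.0 kN/m, acting at H/3 = 3.367 m above the base.
Overturning moment M_o = P_a × H/3 = 271.0 × 3.367 = 912.4.
Resisting moment M_r = W × 3.29 = 1527.1 × 3.29 = 5024.
FS_overturning = M_r/M_o = 5024/912.4 = 5.506.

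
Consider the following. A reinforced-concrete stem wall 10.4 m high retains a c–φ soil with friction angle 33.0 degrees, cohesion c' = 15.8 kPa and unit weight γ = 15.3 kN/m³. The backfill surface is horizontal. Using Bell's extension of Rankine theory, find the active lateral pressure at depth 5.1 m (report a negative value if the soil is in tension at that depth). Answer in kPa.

5.85 kPa

K_a = (1 − sin φ)/(1 + sin φ) = 0.2948.
σ_a = K_a γ z − 2c√K_a = 0.2948×15.3×5.1 − 2×15.8×0.5430 = 5.846 kPa.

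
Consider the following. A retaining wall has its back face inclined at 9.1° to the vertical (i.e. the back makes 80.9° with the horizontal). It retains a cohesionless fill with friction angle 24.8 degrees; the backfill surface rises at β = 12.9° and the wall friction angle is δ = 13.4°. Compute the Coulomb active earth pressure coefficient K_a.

K_a = sin²(α+φ) / [sin²α · sin(α−δ) · (1 + √{sin(φ+δ)sin(φ−β) / (sin(α−δ)sin(α+β))})²].
With α = 80.9°, φ = 24.8°, δ = 13.4°, β = 12.9°: K_a = 0.5466.

0.547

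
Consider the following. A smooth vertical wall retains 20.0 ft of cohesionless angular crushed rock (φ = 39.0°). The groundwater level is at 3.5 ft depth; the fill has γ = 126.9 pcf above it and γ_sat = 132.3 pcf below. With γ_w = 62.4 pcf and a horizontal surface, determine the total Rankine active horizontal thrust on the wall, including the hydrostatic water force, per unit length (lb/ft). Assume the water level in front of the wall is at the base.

K_a = tan²(45° − φ/2) = 0.2275.
γ' = 132.3 − 62.4 = 69.90 pcf. Depth below WT = 16.5 ft.
σ'_h at WT = K_a γ d_w = 101.0 psf; at base = 101.0 + K_a γ' × 16.5 = 363.4 psf.
P₁ (0–3.5 ft) = ½×101.0×3.5 = 176.8. P₂ (3.5–20.0 ft) = ½(101.0+363.4)×16.5 = 3832.
P_w = ½ γ_w h₂² = 0.5×62.4×16.5² = 8494. Total = 176.8+3832+8494 = 12500 lb/ft.

12500 lb/ft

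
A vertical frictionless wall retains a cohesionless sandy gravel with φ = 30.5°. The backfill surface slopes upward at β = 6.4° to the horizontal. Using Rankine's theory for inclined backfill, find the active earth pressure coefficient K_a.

K_a = cos β · (cos β − √(cos²β − cos²φ)) / (cos β + √(cos²β − cos²φ)).
cos β = 0.9938, cos φ = 0.8616, √(cos²β − cos²φ) = 0.4951.
K_a = 0.9938 × (0.9938 − 0.4951)/(0.9938 + 0.4951) = 0.3328.

0.333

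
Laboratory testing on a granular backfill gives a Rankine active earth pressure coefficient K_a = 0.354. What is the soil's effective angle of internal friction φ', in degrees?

K_a = tan²(45° − φ/2) ⇒ 45° − φ/2 = arctan(√0.354) = 30.75°.
φ = 2(45° − 30.75°) = 28.50°.

28.5°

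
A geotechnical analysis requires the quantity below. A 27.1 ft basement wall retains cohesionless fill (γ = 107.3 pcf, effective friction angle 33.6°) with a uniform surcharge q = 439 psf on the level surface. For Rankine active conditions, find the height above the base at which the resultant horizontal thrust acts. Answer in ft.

K_a = 0.2875.
Triangular part P₁ = ½K_aγH² = 11330 at H/3 = 9.033 ft; rectangular part P₂ = K_a q H = 3420 at H/2 = 13.55 ft.
ȳ = (P₁·9.033 + P₂·13.55)/(P₁+P₂) = 10.08 ft.

10.1 ft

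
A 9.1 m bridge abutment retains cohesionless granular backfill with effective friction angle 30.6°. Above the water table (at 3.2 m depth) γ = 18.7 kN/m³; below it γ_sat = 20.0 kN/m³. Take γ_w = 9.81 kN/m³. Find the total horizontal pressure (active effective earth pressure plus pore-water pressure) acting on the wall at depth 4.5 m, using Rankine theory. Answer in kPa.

K_a = (1 − sin φ)/(1 + sin φ) = 0.3253.
γ' = 20.0 − 9.81 = 10.19 kN/m³.
Effective vertical stress at 4.5 m: σ'_v = 18.7×3.2 + 10.19×1.30 = 73.09 kPa.
σ'_h = K_a σ'_v = 0.3253 × 73.09 = 23.78 kPa; u = γ_w × 1.30 = 12.75 kPa.
Total σ_h = 23.78 + 12.75 = 36.53 kPa.

36.5 kPa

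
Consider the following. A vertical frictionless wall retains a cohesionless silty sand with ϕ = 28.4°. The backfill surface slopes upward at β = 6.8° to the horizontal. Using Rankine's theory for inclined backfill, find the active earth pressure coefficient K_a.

0.364

K_a = cos β · (cos β − √(cos²β − cos²φ)) / (cos β + √(cos²β − cos²φ)).
cos β = 0.9930, cos φ = 0.8796, √(cos²β − cos²φ) = 0.4607.
K_a = 0.9930 × (0.9930 − 0.4607)/(0.9930 + 0.4607) = 0.3636.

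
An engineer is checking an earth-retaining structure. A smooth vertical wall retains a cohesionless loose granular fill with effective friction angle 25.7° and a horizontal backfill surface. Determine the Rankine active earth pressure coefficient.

0.395

K_a = (1 − sin φ)/(1 + sin φ) = (1 − sin 25.7°)/(1 + sin 25.7°) = 0.3950.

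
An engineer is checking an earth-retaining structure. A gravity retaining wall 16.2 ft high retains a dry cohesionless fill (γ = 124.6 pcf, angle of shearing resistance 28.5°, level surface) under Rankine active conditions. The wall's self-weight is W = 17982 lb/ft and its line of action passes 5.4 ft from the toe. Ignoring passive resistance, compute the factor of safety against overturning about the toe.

3.11

K_a = tan²(45° − 28.5°/2) = 0.3540.
P_a = ½K_aγH² = 0.5×0.3540×124.6×16.2² = 5787 lb/ft, acting at H/3 = 5.400 ft above the base.
Overturning moment M_o = P_a × H/3 = 5787 × 5.400 = 31250.
Resisting moment M_r = W × 5.4 = 17982 × 5.4 = 97100.
FS_overturning = M_r/M_o = 97100/31250 = 3.107.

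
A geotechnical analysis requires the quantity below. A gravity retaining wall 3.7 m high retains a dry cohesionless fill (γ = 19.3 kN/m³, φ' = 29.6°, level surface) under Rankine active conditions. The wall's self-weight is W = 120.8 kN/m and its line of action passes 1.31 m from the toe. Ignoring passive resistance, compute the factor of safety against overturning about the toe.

2.87

K_a = tan²(45° − 29.6°/2) = 0.3387.
P_a = ½K_aγH² = 0.5×0.3387×19.3×3.7² = 44.75 kN/m, acting at H/3 = 1.233 m above the base.
Overturning moment M_o = P_a × H/3 = 44.75 × 1.233 = 55.19.
Resisting moment M_r = W × 1.31 = 120.8 × 1.31 = 158.2.
FS_overturning = M_r/M_o = 158.2/55.19 = 2.867.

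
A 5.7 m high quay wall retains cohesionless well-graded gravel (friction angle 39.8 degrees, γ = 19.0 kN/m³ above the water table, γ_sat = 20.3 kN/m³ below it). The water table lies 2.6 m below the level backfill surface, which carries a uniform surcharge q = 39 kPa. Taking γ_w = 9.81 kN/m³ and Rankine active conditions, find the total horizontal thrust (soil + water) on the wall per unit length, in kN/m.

K_a = tan²(45° − φ/2) = 0.2194.
γ' = 20.3 − 9.81 = 10.49 kN/m³. h₂ = H − d_w = 3.1 m.
σ'_h: at surface K_a·q = 8.558; at WT K_a(q+γd_w) = 19.40; at base K_a(q+γd_w+γ'h₂) = 26.53 kPa.
P₁ = ½(8.558+19.40)×2.6 = 36.34; P₂ = ½(19.40+26.53)×3.1 = 71.19; P_w = ½γ_w h₂² = 47.14.
Total = 36.34+71.19+47.14 = 154.7 kN/m.

155 kN/m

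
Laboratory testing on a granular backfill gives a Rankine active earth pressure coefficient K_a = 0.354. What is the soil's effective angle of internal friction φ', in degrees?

K_a = tan²(45° − φ/2) ⇒ 45° − φ/2 = arctan(√0.354) = 30.75°.
φ = 2(45° − 30.75°) = 28.50°.

28.5°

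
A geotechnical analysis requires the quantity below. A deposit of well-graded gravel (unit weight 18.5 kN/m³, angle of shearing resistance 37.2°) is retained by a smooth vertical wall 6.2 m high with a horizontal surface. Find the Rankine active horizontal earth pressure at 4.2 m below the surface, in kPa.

19.1 kPa

K_a = (1 − sin φ)/(1 + sin φ) = 0.2464.
σ_h = K_a γ z = 0.2464 × 18.5 × 4.2 = 19.15 kPa.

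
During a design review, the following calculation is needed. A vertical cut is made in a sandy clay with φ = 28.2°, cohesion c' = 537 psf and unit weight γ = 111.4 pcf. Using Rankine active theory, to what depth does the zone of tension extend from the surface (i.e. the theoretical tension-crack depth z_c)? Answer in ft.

K_a = tan²(45° − 28.2°/2) = 0.3582; √K_a = 0.5985.
The active pressure is zero where K_a γ z = 2c√K_a, so z_c = 2c/(γ√K_a) = 2×537/(111.4×0.5985) = 16.11 ft.

16.1 ft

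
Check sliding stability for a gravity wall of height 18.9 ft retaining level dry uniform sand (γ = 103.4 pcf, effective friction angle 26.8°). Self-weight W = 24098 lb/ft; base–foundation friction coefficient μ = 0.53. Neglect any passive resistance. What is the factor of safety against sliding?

1.83

K_a = tan²(45° − 26.8°/2) = 0.3785.
P_a = ½K_aγH² = 0.5×0.3785×103.4×18.9² = 6990 lb/ft, acting at H/3 = 6.300 ft above the base.
FS_sliding = μW / P_a = 0.53×24098 / 6990 = 1.827.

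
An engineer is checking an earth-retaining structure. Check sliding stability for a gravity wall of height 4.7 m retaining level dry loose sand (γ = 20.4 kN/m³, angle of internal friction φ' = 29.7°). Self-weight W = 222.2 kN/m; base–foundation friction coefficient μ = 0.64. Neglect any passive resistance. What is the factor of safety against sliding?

K_a = tan²(45° − 29.7°/2) = 0.3374.
P_a = ½K_aγH² = 0.5×0.3374×20.4×4.7² = 76.02 kN/m, acting at H/3 = 1.567 m above the base.
FS_sliding = μW / P_a = 0.64×222.2 / 76.02 = 1.871.

1.87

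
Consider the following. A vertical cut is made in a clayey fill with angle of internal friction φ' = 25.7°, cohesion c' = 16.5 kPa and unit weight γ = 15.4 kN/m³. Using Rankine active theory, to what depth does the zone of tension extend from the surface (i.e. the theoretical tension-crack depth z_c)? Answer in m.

K_a = tan²(45° − 25.7°/2) = 0.3950; √K_a = 0.6285.
The active pressure is zero where K_a γ z = 2c√K_a, so z_c = 2c/(γ√K_a) = 2×16.5/(15.4×0.6285) = 3.409 m.

3.41 m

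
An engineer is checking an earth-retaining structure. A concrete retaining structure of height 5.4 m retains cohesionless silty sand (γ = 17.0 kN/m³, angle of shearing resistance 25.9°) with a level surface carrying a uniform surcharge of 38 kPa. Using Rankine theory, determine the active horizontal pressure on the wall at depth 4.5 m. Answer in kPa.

44.9 kPa

K_a = (1 − sin φ)/(1 + sin φ) = 0.3920.
σ_v = γz + q = 17.0 × 4.5 + 38 = 114.5 kPa.
σ_h = K_a σ_v = 0.3920 × 114.5 = 44.88 kPa.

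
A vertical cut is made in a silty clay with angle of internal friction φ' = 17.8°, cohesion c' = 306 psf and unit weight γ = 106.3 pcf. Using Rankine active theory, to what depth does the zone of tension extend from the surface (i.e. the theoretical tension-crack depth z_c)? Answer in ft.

K_a = tan²(45° − 17.8°/2) = 0.5318; √K_a = 0.7292.
The active pressure is zero where K_a γ z = 2c√K_a, so z_c = 2c/(γ√K_a) = 2×306/(106.3×0.7292) = 7.895 ft.

7.90 ft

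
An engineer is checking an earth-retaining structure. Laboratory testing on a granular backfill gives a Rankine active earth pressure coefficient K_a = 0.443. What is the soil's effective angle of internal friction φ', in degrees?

K_a = tan²(45° − φ/2) ⇒ 45° − φ/2 = arctan(√0.443) = 33.65°.
φ = 2(45° − 33.65°) = 22.71°.

22.7°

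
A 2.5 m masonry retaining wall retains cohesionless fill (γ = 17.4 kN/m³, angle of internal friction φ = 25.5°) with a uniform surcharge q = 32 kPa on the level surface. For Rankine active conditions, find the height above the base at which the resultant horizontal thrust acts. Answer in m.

K_a = 0.3981.
Triangular part P₁ = ½K_aγH² = 21.65 at H/3 = 0.8333 m; rectangular part P₂ = K_a q H = 31.85 at H/2 = 1.250 m.
ȳ = (P₁·0.8333 + P₂·1.250)/(P₁+P₂) = 1.081 m.

1.08 m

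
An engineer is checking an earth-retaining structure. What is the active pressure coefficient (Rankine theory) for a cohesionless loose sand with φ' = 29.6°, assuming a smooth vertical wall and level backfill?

K_a = (1 − sin φ)/(1 + sin φ) = (1 − sin 29.6°)/(1 + sin 29.6°) = 0.3387.

0.339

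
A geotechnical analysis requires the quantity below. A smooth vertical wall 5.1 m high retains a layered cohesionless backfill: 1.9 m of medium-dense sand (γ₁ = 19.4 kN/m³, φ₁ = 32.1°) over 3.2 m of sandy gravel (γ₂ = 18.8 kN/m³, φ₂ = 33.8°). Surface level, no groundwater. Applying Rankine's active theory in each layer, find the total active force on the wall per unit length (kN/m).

71.8 kN/m

K_a1 = tan²(45°−32.1°/2) = 0.3060; K_a2 = tan²(45°−33.8°/2) = 0.2851.
Layer 1: σ at base = K_a1 γ₁ h₁ = 11.28 kPa; P₁ = ½×11.28×1.9 = 10.72.
Layer 2: σ_v at top = γ₁h₁ = 36.86; σ_h top = K_a2×36.86 = 10.51; σ_h base = K_a2×(36.86+18.8×3.2) = 27.66.
P₂ = ½(10.51+27.66)×3.2 = 61.07. Total P_a = 10.72+61.07 = 71.79 kN/m.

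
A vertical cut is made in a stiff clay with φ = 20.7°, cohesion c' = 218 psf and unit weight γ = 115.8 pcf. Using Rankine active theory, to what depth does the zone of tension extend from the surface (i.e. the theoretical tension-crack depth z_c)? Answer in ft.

5.45 ft

K_a = tan²(45° − 20.7°/2) = 0.4777; √K_a = 0.6911.
The active pressure is zero where K_a γ z = 2c√K_a, so z_c = 2c/(γ√K_a) = 2×218/(115.8×0.6911) = 5.448 ft.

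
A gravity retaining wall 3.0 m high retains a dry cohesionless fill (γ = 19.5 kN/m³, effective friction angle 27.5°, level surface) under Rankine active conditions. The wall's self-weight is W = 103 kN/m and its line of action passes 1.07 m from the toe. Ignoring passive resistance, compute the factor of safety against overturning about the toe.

3.41

K_a = tan²(45° − 27.5°/2) = 0.3682.
P_a = ½K_aγH² = 0.5×0.3682×19.5×3.0² = 32.31 kN/m, acting at H/3 = 1.000 m above the base.
Overturning moment M_o = P_a × H/3 = 32.31 × 1.000 = 32.31.
Resisting moment M_r = W × 1.07 = 103 × 1.07 = 110.2.
FS_overturning = M_r/M_o = 110.2/32.31 = 3.411.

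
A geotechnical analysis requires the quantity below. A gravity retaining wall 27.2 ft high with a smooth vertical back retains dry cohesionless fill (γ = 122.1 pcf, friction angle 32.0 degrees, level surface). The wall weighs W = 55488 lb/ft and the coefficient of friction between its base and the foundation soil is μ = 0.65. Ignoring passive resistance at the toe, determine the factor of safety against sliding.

2.60

K_a = tan²(45° − 32.0°/2) = 0.3073.
P_a = ½K_aγH² = 0.5×0.3073×122.1×27.2² = 13880 lb/ft, acting at H/3 = 9.067 ft above the base.
FS_sliding = μW / P_a = 0.65×55488 / 13880 = 2.599.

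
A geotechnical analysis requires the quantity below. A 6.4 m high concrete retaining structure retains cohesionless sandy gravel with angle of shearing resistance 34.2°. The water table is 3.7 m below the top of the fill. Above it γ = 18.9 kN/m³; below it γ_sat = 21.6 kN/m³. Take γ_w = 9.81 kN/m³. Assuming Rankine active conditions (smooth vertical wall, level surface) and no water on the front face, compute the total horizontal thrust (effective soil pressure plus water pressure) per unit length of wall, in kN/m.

K_a = tan²(45° − φ/2) = 0.2803.
γ' = 21.6 − 9.81 = 11.79 kN/m³. Depth below WT = 2.7 m.
σ'_h at WT = K_a γ d_w = 19.60 kPa; at base = 19.60 + K_a γ' × 2.7 = 28.53 kPa.
P₁ (0–3.7 m) = ½×19.60×3.7 = 36.27. P₂ (3.7–6.4 m) = ½(19.60+28.53)×2.7 = 64.98.
P_w = ½ γ_w h₂² = 0.5×9.81×2.7² = 35.76. Total = 36.27+64.98+35.76 = 137.0 kN/m.

137 kN/m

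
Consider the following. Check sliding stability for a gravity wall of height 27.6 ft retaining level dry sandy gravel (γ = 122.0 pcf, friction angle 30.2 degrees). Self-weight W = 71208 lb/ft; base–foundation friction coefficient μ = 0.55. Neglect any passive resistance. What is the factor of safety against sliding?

2.55

K_a = tan²(45° − 30.2°/2) = 0.3307.
P_a = ½K_aγH² = 0.5×0.3307×122.0×27.6² = 15360 lb/ft, acting at H/3 = 9.200 ft above the base.
FS_sliding = μW / P_a = 0.55×71208 / 15360 = 2.549.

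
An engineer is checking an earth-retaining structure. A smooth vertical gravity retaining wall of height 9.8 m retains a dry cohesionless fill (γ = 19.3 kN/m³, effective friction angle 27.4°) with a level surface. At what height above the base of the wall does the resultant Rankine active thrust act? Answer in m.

3.27 m

K_a = 0.3697.
The pressure distribution is triangular, so the resultant acts at H/3 above the base = 9.8/3 = 3.267 m.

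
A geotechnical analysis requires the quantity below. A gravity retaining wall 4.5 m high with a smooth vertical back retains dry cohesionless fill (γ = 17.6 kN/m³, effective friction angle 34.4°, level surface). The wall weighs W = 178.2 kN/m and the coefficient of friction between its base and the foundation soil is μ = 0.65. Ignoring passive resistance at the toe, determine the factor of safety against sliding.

2.34

K_a = tan²(45° − 34.4°/2) = 0.2780.
P_a = ½K_aγH² = 0.5×0.2780×17.6×4.5² = 49.54 kN/m, acting at H/3 = 1.500 m above the base.
FS_sliding = μW / P_a = 0.65×178.2 / 49.54 = 2.338.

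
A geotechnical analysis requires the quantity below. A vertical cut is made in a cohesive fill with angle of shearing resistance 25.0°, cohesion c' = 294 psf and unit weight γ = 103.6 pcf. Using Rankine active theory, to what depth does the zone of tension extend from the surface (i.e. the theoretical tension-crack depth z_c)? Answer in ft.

K_a = tan²(45° − 25.0°/2) = 0.4059; √K_a = 0.6371.
The active pressure is zero where K_a γ z = 2c√K_a, so z_c = 2c/(γ√K_a) = 2×294/(103.6×0.6371) = 8.909 ft.

8.91 ft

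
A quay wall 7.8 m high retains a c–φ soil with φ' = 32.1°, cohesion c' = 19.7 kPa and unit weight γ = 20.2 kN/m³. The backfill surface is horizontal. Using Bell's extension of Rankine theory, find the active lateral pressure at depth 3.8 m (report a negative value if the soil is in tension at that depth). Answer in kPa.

K_a = (1 − sin φ)/(1 + sin φ) = 0.3060.
σ_a = K_a γ z − 2c√K_a = 0.3060×20.2×3.8 − 2×19.7×0.5532 = 1.693 kPa.

1.69 kPa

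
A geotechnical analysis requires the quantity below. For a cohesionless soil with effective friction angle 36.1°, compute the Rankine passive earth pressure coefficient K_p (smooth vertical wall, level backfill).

K_p = (1 + sin φ)/(1 − sin φ) = tan²(45° + 36.1°/2) = 3.869.

3.87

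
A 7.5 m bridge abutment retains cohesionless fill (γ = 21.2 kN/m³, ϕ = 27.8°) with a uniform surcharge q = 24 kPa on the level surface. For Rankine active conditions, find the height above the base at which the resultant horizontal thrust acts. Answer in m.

2.79 m

K_a = 0.3639.
Triangular part P₁ = ½K_aγH² = 217.0 at H/3 = 2.500 m; rectangular part P₂ = K_a q H = 65.50 at H/2 = 3.750 m.
ȳ = (P₁·2.500 + P₂·3.750)/(P₁+P₂) = 2.790 m.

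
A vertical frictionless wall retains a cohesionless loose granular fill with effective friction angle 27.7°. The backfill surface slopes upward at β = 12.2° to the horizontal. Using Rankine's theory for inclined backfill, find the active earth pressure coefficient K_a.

0.396

K_a = cos β · (cos β − √(cos²β − cos²φ)) / (cos β + √(cos²β − cos²φ)).
cos β = 0.9774, cos φ = 0.8854, √(cos²β − cos²φ) = 0.4140.
K_a = 0.9774 × (0.9774 − 0.4140)/(0.9774 + 0.4140) = 0.3957.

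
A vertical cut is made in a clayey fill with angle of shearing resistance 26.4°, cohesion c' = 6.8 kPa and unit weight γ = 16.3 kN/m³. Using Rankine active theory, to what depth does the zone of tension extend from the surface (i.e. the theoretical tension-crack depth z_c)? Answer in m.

K_a = tan²(45° − 26.4°/2) = 0.3844; √K_a = 0.6200.
The active pressure is zero where K_a γ z = 2c√K_a, so z_c = 2c/(γ√K_a) = 2×6.8/(16.3×0.6200) = 1.346 m.

1.35 m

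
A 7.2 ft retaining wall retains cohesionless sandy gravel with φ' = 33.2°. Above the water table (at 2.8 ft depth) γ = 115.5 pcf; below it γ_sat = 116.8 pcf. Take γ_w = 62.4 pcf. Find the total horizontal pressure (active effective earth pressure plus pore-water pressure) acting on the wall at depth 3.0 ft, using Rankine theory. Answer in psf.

110 psf

K_a = (1 − sin φ)/(1 + sin φ) = 0.2924.
γ' = 116.8 − 62.4 = 54.40 pcf.
Effective vertical stress at 3.0 ft: σ'_v = 115.5×2.8 + 54.40×0.200 = 334.3 psf.
σ'_h = K_a σ'_v = 0.2924 × 334.3 = 97.73 psf; u = γ_w × 0.200 = 12.48 psf.
Total σ_h = 97.73 + 12.48 = 110.2 psf.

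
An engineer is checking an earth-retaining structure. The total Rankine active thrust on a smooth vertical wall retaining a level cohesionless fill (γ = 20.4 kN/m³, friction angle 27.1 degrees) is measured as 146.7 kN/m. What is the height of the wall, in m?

6.20 m

K_a = 0.3741. P_a = ½ K_a γ H² ⇒ H = √(2P_a/(K_a γ)).
H = √(2×146.7/(0.3741×20.4)) = 6.201 m.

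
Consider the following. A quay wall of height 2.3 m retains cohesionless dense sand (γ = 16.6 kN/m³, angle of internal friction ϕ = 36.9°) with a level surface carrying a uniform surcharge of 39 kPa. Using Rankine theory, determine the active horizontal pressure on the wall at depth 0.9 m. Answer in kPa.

13.5 kPa

K_a = (1 − sin φ)/(1 + sin φ) = 0.2497.
σ_v = γz + q = 16.6 × 0.9 + 39 = 53.94 kPa.
σ_h = K_a σ_v = 0.2497 × 53.94 = 13.47 kPa.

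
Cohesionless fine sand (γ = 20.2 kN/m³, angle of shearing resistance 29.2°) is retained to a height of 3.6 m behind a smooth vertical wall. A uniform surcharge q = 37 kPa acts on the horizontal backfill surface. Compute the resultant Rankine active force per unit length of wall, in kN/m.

K_a = tan²(45° − φ/2) = 0.3442.
Soil triangle: ½ K_a γ H² = 0.5×0.3442×20.2×3.6² = 45.06 kN/m.
Surcharge rectangle: K_a q H = 0.3442×37×3.6 = 45.85 kN/m.
Total = 45.06 + 45.85 = 90.91 kN/m.

90.9 kN/m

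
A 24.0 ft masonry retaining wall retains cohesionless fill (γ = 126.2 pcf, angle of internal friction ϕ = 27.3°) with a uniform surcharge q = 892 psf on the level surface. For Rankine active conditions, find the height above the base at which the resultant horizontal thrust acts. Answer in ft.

K_a = 0.3711.
Triangular part P₁ = ½K_aγH² = 13490 at H/3 = 8.000 ft; rectangular part P₂ = K_a q H = 7945 at H/2 = 12.00 ft.
ȳ = (P₁·8.000 + P₂·12.00)/(P₁+P₂) = 9.483 ft.

9.48 ft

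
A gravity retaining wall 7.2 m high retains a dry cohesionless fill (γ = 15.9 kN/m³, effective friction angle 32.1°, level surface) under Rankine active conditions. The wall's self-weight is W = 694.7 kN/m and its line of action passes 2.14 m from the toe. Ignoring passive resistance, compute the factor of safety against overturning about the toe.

4.91

K_a = tan²(45° − 32.1°/2) = 0.3060.
P_a = ½K_aγH² = 0.5×0.3060×15.9×7.2² = 126.1 kN/m, acting at H/3 = 2.400 m above the base.
Overturning moment M_o = P_a × H/3 = 126.1 × 2.400 = 302.7.
Resisting moment M_r = W × 2.14 = 694.7 × 2.14 = 1487.
FS_overturning = M_r/M_o = 1487/302.7 = 4.912.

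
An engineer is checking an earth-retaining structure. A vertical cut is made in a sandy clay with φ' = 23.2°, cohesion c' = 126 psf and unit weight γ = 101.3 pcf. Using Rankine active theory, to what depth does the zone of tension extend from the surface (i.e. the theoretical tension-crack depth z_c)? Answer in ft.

3.77 ft

K_a = tan²(45° − 23.2°/2) = 0.4348; √K_a = 0.6594.
The active pressure is zero where K_a γ z = 2c√K_a, so z_c = 2c/(γ√K_a) = 2×126/(101.3×0.6594) = 3.773 ft.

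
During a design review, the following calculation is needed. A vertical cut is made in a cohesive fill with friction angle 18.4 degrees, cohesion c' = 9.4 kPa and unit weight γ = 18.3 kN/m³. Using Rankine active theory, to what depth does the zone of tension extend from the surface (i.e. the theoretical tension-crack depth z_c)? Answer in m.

K_a = tan²(45° − 18.4°/2) = 0.5202; √K_a = 0.7212.
The active pressure is zero where K_a γ z = 2c√K_a, so z_c = 2c/(γ√K_a) = 2×9.4/(18.3×0.7212) = 1.424 m.

1.42 m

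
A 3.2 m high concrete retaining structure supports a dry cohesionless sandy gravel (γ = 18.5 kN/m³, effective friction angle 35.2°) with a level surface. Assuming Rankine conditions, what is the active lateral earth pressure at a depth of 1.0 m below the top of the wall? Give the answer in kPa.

4.97 kPa

K_a = (1 − sin φ)/(1 + sin φ) = 0.2687.
σ_h = K_a γ z = 0.2687 × 18.5 × 1.0 = 4.971 kPa.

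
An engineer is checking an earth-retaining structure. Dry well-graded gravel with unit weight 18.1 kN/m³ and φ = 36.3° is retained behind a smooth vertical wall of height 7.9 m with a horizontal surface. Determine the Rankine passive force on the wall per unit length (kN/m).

2200 kN/m

K_p = tan²(45° + φ/2) = 3.902.
P_p = ½ K_p γ H² = 0.5 × 3.902 × 18.1 × 7.9² = 2204 kN/m.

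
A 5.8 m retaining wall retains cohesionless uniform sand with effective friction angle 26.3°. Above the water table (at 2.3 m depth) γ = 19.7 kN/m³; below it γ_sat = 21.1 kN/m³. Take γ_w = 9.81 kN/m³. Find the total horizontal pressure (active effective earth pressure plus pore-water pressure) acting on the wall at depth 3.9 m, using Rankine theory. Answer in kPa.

40.2 kPa

K_a = (1 − sin φ)/(1 + sin φ) = 0.3859.
γ' = 21.1 − 9.81 = 11.29 kN/m³.
Effective vertical stress at 3.9 m: σ'_v = 19.7×2.3 + 11.29×1.60 = 63.37 kPa.
σ'_h = K_a σ'_v = 0.3859 × 63.37 = 24.46 kPa; u = γ_w × 1.60 = 15.70 kPa.
Total σ_h = 24.46 + 15.70 = 40.15 kPa.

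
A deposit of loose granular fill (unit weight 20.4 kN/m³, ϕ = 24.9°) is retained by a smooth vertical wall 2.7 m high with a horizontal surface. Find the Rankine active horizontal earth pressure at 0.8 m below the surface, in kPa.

K_a = (1 − sin φ)/(1 + sin φ) = 0.4074.
σ_h = K_a γ z = 0.4074 × 20.4 × 0.8 = 6.649 kPa.

6.65 kPa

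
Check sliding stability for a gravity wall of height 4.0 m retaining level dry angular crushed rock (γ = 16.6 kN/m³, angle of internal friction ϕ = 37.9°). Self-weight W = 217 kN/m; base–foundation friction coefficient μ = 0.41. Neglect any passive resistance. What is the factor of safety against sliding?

2.80

K_a = tan²(45° − 37.9°/2) = 0.2389.
P_a = ½K_aγH² = 0.5×0.2389×16.6×4.0² = 31.73 kN/m, acting at H/3 = 1.333 m above the base.
FS_sliding = μW / P_a = 0.41×217 / 31.73 = 2.804.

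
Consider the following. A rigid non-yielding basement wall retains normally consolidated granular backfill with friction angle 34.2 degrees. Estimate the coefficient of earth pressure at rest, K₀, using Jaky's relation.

0.438

K₀ = 1 − sin φ' = 1 − sin 34.2° = 0.4379.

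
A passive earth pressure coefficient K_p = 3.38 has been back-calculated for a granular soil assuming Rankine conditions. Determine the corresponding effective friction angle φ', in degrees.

K_p = (1+sin φ)/(1−sin φ) ⇒ sin φ = (K_p − 1)/(K_p + 1) = 0.5434.
φ = arcsin(0.5434) = 32.91°.

32.9°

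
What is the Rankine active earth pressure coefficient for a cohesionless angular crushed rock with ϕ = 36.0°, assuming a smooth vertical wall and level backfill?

K_a = (1 − sin φ)/(1 + sin φ) = (1 − sin 36.0°)/(1 + sin 36.0°) = 0.2596.

0.260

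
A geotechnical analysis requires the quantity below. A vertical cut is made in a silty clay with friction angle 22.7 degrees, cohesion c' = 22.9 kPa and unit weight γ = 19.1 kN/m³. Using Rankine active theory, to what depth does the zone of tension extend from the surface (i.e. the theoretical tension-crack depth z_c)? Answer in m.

3.60 m

K_a = tan²(45° − 22.7°/2) = 0.4431; √K_a = 0.6657.
The active pressure is zero where K_a γ z = 2c√K_a, so z_c = 2c/(γ√K_a) = 2×22.9/(19.1×0.6657) = 3.602 m.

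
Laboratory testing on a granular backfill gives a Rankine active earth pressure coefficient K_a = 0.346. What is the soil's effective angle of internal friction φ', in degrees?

K_a = tan²(45° − φ/2) ⇒ 45° − φ/2 = arctan(√0.346) = 30.46°.
φ = 2(45° − 30.46°) = 29.07°.

29.1°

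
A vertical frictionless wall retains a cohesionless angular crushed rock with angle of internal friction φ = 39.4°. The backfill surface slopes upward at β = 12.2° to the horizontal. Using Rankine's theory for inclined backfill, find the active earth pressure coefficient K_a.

K_a = cos β · (cos β − √(cos²β − cos²φ)) / (cos β + √(cos²β − cos²φ)).
cos β = 0.9774, cos φ = 0.7727, √(cos²β − cos²φ) = 0.5985.
K_a = 0.9774 × (0.9774 − 0.5985)/(0.9774 + 0.5985) = 0.2350.

0.235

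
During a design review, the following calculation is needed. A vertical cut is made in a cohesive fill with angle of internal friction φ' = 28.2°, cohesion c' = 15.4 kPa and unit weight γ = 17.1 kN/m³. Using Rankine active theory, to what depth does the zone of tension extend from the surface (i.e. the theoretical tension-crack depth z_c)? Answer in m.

3.01 m

K_a = tan²(45° − 28.2°/2) = 0.3582; √K_a = 0.5985.
The active pressure is zero where K_a γ z = 2c√K_a, so z_c = 2c/(γ√K_a) = 2×15.4/(17.1×0.5985) = 3.010 m.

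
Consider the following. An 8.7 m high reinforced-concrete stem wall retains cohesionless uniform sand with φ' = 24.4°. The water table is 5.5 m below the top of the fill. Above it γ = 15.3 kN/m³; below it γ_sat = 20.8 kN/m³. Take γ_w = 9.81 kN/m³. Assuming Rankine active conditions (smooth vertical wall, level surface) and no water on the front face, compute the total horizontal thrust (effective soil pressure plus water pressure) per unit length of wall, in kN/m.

K_a = tan²(45° − φ/2) = 0.4153.
γ' = 20.8 − 9.81 = 10.99 kN/m³. Depth below WT = 3.2 m.
σ'_h at WT = K_a γ d_w = 34.95 kPa; at base = 34.95 + K_a γ' × 3.2 = 49.56 kPa.
P₁ (0–5.5 m) = ½×34.95×5.5 = 96.11. P₂ (5.5–8.7 m) = ½(34.95+49.56)×3.2 = 135.2.
P_w = ½ γ_w h₂² = 0.5×9.81×3.2² = 50.23. Total = 96.11+135.2+50.23 = 281.5 kN/m.

282 kN/m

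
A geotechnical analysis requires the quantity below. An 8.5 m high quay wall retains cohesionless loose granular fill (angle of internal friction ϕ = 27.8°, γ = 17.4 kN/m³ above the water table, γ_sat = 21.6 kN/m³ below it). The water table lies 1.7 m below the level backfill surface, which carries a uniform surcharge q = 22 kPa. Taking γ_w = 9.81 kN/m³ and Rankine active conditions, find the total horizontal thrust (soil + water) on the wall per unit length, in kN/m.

K_a = tan²(45° − φ/2) = 0.3639.
γ' = 21.6 − 9.81 = 11.79 kN/m³. h₂ = H − d_w = 6.8 m.
σ'_h: at surface K_a·q = 8.006; at WT K_a(q+γd_w) = 18.77; at base K_a(q+γd_w+γ'h₂) = 47.94 kPa.
P₁ = ½(8.006+18.77)×1.7 = 22.76; P₂ = ½(18.77+47.94)×6.8 = 226.8; P_w = ½γ_w h₂² = 226.8.
Total = 22.76+226.8+226.8 = 476.4 kN/m.

476 kN/m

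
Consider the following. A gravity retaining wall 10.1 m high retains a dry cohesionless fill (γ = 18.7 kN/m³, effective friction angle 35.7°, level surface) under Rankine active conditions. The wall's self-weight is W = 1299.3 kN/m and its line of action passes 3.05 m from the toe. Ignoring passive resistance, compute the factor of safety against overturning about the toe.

K_a = tan²(45° − 35.7°/2) = 0.2630.
P_a = ½K_aγH² = 0.5×0.2630×18.7×10.1² = 250.8 kN/m, acting at H/3 = 3.367 m above the base.
Overturning moment M_o = P_a × H/3 = 250.8 × 3.367 = 844.5.
Resisting moment M_r = W × 3.05 = 1299.3 × 3.05 = 3963.
FS_overturning = M_r/M_o = 3963/844.5 = 4.693.

4.69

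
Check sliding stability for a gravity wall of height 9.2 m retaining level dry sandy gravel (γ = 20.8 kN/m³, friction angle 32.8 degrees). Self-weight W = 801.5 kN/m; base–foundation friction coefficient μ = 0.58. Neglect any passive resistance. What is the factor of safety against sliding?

1.78

K_a = tan²(45° − 32.8°/2) = 0.2973.
P_a = ½K_aγH² = 0.5×0.2973×20.8×9.2² = 261.7 kN/m, acting at H/3 = 3.067 m above the base.
FS_sliding = μW / P_a = 0.58×801.5 / 261.7 = 1.777.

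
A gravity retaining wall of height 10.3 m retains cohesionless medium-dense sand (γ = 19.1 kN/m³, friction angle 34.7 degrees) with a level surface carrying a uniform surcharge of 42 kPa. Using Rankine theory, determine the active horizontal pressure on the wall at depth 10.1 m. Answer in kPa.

64.5 kPa

K_a = (1 − sin φ)/(1 + sin φ) = 0.2745.
σ_v = γz + q = 19.1 × 10.1 + 42 = 234.9 kPa.
σ_h = K_a σ_v = 0.2745 × 234.9 = 64.48 kPa.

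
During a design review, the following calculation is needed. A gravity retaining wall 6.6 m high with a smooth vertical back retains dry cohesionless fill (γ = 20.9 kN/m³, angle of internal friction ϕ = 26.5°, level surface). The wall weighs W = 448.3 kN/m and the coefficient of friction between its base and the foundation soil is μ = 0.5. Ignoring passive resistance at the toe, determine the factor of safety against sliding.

1.29

K_a = tan²(45° − 26.5°/2) = 0.3829.
P_a = ½K_aγH² = 0.5×0.3829×20.9×6.6² = 174.3 kN/m, acting at H/3 = 2.200 m above the base.
FS_sliding = μW / P_a = 0.5×448.3 / 174.3 = 1.286.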